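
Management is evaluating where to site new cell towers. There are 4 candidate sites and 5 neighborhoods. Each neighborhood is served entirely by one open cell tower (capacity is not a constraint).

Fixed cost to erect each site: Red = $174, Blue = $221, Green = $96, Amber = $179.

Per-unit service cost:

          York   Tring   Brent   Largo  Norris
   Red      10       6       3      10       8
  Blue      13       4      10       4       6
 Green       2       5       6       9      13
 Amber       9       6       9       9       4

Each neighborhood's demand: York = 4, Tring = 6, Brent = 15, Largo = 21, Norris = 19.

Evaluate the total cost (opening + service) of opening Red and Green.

Each neighborhood is assigned to its cheapest site among the open ones.
{Red, Green}: York→Green 2·4=8, Tring→Green 5·6=30, Brent→Red 3·15=45, Largo→Green 9·21=189, Norris→Red 8·19=152. Service 424; fixed 270; total 694.

Total cost: 694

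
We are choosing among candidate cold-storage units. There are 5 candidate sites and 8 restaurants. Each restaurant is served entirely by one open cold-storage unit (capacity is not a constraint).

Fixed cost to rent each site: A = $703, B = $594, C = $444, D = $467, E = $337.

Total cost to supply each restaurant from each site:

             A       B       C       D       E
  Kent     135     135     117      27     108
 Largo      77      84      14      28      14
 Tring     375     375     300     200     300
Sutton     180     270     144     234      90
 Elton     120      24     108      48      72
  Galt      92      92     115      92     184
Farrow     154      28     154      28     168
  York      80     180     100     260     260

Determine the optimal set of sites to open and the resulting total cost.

Open D only; minimum total cost 1384.

For any fixed open set, each restaurant goes to its cheapest open site; total = fixed + service.
{D}: Kent→D 27, Largo→D 28, Tring→D 200, Sutton→D 234, Elton→D 48, Galt→D 92, Farrow→D 28, York→D 260. Service 917; fixed 467; total 1384.
{C}: service 1052 + fixed 444 = 1496
{E}: Kent→E 108, Largo→E 14, Tring→E 300, Sutton→E 90, Elton→E 72, Galt→E 184, Farrow→E 168, York→E 260. Service 1196; fixed 337; total 1533.
{A, B, C, D, E}: service 555 + fixed 2545 = 3100
No other subset beats 1384.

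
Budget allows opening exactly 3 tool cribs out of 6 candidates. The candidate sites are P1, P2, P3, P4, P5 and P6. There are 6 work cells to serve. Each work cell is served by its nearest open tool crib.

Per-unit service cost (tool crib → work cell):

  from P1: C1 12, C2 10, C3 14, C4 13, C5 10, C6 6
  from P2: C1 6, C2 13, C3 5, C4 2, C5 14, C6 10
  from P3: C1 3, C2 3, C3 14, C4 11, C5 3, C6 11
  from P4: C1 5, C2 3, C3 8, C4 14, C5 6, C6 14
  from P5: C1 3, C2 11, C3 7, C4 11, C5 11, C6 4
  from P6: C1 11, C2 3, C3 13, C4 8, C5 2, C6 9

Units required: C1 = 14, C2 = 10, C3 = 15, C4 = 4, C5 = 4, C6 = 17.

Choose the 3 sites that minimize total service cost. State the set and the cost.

With exactly 3 open, each work cell uses its cheapest among the chosen.
{P2, P5, P6}: C1→P5 3·14=42, C2→P6 3·10=30, C3→P2 5·15=75, C4→P2 2·4=8, C5→P6 2·4=8, C6→P5 4·17=68. Service cost 231.
{P2, P3, P5}: service cost 235
{P2, P4, P5}: service cost 247
Among all 20 size-3 choices, {P2, P5, P6} is lowest.

Choose P2, P5 and P6; total service cost 231.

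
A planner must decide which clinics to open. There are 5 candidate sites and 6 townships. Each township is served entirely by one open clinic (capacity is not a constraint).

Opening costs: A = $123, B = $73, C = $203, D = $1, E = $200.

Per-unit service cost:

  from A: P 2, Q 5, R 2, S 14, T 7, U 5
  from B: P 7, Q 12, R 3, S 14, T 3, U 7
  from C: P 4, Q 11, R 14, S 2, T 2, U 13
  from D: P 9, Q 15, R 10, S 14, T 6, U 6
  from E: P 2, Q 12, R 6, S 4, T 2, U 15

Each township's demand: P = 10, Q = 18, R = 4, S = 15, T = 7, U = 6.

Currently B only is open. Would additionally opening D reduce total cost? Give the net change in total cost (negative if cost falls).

Current service cost with {B}: 571.
Adding D: each township re-picks its cheapest; new service cost 565, saving 6.
Extra fixed cost: 1. Net change = 1 − 6 = -5.
(Totals: 644 → 639.)

Yes — net change −5 (cost falls by 5).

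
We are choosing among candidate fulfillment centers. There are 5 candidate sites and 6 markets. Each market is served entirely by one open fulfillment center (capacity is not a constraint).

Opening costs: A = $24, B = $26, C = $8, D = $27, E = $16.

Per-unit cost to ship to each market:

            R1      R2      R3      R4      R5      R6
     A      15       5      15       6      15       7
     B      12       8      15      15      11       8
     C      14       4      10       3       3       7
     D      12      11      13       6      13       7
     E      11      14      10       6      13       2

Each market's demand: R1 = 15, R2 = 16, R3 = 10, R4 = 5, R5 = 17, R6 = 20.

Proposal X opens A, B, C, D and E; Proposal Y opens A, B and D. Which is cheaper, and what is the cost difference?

Proposal X is cheaper by 288.

Proposal X: {A, B, C, D, E}: R1→E 11·15=165, R2→C 4·16=64, R3→C 10·10=100, R4→C 3·5=15, R5→C 3·17=51, R6→E 2·20=40. Service 435; fixed 101; total 536.
Proposal Y: {A, B, D}: R1→B 12·15=180, R2→A 5·16=80, R3→D 13·10=130, R4→A 6·5=30, R5→B 11·17=187, R6→A 7·20=140. Service 747; fixed 77; total 824.
Difference: |536 − 824| = 288.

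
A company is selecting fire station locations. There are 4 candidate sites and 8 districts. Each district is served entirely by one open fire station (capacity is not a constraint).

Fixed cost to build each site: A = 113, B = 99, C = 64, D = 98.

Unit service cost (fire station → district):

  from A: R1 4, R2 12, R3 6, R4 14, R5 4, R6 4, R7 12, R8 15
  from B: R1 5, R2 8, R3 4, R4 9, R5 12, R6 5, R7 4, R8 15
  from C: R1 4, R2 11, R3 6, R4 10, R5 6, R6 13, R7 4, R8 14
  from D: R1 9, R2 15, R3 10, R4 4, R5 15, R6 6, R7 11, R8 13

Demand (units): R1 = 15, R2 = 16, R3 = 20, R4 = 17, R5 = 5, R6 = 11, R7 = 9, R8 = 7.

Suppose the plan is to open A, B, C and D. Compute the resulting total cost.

Each district is assigned to its cheapest site among the open ones.
{A, B, C, D}: R1→A 4·15=60, R2→B 8·16=128, R3→B 4·20=80, R4→D 4·17=68, R5→A 4·5=20, R6→A 4·11=44, R7→B 4·9=36, R8→D 13·7=91. Service 527; fixed 374; total 901.

Total cost: 901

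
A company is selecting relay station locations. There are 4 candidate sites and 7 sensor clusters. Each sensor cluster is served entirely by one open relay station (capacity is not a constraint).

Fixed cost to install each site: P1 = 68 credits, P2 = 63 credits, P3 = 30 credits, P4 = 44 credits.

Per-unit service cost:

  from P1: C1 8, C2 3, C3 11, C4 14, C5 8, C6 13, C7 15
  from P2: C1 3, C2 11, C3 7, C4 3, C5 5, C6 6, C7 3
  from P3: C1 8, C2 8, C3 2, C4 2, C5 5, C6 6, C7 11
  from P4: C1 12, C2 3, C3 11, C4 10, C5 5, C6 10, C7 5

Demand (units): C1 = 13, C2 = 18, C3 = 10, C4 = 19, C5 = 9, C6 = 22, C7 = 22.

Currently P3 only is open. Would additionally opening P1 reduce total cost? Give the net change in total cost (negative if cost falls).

Yes — net change −22 (cost falls by 22).

Current service cost with {P3}: 725.
Adding P1: each sensor cluster re-picks its cheapest; new service cost 635, saving 90.
Extra fixed cost: 68. Net change = 68 − 90 = -22.
(Totals: 755 → 733.)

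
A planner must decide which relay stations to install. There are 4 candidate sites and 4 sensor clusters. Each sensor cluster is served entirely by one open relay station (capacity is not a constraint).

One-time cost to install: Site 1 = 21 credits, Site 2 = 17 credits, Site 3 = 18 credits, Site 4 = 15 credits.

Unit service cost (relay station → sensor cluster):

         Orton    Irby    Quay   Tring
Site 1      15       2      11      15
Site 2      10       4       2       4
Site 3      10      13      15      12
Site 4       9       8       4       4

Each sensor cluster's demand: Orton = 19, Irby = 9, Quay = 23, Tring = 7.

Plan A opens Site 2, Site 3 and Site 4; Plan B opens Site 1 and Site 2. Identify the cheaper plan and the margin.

Plan A: {Site 2, Site 3, Site 4}: Orton→Site 4 9·19=171, Irby→Site 2 4·9=36, Quay→Site 2 2·23=46, Tring→Site 2 4·7=28. Service 281; fixed 50; total 331.
Plan B: {Site 1, Site 2}: Orton→Site 2 10·19=190, Irby→Site 1 2·9=18, Quay→Site 2 2·23=46, Tring→Site 2 4·7=28. Service 282; fixed 38; total 320.
Difference: |331 − 320| = 11.

Plan B is cheaper by 11.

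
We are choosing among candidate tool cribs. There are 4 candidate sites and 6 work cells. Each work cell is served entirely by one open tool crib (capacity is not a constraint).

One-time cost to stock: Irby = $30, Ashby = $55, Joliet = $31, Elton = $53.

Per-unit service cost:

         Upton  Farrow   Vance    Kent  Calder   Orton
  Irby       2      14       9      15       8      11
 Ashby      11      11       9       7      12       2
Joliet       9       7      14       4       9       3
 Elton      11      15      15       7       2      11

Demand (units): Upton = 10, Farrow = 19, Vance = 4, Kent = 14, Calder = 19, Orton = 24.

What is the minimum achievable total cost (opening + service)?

Minimum total cost: 469

For any fixed open set, each work cell goes to its cheapest open site; total = fixed + service.
{Irby, Joliet, Elton}: Upton→Irby 2·10=20, Farrow→Joliet 7·19=133, Vance→Irby 9·4=36, Kent→Joliet 4·14=56, Calder→Elton 2·19=38, Orton→Joliet 3·24=72. Service 355; fixed 114; total 469.
{Irby, Ashby, Joliet, Elton}: Upton→Irby 2·10=20, Farrow→Joliet 7·19=133, Vance→Irby 9·4=36, Kent→Joliet 4·14=56, Calder→Elton 2·19=38, Orton→Ashby 2·24=48. Service 331; fixed 169; total 500.
{Joliet, Elton}: service 445 + fixed 84 = 529
{Irby}: Upton→Irby 2·10=20, Farrow→Irby 14·19=266, Vance→Irby 9·4=36, Kent→Irby 15·14=210, Calder→Irby 8·19=152, Orton→Irby 11·24=264. Service 948; fixed 30; total 978.
No other subset beats 469.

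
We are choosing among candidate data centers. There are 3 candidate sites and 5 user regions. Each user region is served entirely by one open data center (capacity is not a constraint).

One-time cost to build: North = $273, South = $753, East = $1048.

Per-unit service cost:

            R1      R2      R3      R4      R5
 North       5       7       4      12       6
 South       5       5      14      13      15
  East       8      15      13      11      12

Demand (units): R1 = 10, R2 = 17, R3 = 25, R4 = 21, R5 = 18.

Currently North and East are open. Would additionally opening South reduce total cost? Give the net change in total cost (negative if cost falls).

No — net change +719 (cost rises by 719).

Current service cost with {North, East}: 608.
Adding South: each user region re-picks its cheapest; new service cost 574, saving 34.
Extra fixed cost: 753. Net change = 753 − 34 = 719.
(Totals: 1929 → 2648.)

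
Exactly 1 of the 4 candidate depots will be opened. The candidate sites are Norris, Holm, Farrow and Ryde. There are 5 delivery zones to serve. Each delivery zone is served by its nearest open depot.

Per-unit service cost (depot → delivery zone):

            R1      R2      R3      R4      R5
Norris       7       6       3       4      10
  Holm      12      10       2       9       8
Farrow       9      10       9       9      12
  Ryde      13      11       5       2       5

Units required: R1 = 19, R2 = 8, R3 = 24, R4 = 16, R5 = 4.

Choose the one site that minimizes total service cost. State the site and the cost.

Choose Norris only; total service cost 357.

With exactly 1 open, each delivery zone uses its cheapest among the chosen.
{Norris}: R1→Norris 7·19=133, R2→Norris 6·8=48, R3→Norris 3·24=72, R4→Norris 4·16=64, R5→Norris 10·4=40. Service cost 357.
{Ryde}: service cost 507
{Holm}: service cost 532
Among all 4 size-1 choices, {Norris} is lowest.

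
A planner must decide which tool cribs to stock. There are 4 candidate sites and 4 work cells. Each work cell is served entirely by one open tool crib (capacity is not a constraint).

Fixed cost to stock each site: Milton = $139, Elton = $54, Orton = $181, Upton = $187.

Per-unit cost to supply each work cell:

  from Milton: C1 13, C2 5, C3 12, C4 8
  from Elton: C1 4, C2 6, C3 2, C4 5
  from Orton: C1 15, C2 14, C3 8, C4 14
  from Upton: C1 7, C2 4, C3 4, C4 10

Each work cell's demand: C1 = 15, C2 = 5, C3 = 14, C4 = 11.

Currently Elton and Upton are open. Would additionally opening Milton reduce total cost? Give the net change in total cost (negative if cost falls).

Current service cost with {Elton, Upton}: 163.
Adding Milton: each work cell re-picks its cheapest; new service cost 163, saving 0.
Extra fixed cost: 139. Net change = 139 − 0 = 139.
(Totals: 404 → 543.)

No — net change +139 (cost rises by 139).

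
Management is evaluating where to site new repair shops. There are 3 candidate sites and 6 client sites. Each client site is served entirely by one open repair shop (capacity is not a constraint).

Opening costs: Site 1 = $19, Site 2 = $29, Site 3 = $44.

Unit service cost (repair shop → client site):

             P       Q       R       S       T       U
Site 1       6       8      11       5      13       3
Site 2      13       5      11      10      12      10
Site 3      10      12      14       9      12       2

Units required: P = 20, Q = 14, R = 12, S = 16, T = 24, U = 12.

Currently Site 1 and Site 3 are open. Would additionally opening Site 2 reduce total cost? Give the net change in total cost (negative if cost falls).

Current service cost with {Site 1, Site 3}: 756.
Adding Site 2: each client site re-picks its cheapest; new service cost 714, saving 42.
Extra fixed cost: 29. Net change = 29 − 42 = -13.
(Totals: 819 → 806.)

Yes — net change −13 (cost falls by 13).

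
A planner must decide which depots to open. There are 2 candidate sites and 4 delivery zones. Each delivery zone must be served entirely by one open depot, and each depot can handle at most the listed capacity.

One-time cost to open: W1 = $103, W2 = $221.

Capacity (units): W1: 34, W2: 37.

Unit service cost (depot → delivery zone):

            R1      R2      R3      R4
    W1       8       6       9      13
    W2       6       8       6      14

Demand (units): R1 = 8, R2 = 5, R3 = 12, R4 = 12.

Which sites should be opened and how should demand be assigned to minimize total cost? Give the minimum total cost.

Minimum total cost: 549

Open {W2}: R1→W2 6·8=48, R2→W2 8·5=40, R3→W2 6·12=72, R4→W2 14·12=168.
Loads: W2 carries 37/37. Service 328; fixed 221; total 549.
Next best feasible plan costs 630.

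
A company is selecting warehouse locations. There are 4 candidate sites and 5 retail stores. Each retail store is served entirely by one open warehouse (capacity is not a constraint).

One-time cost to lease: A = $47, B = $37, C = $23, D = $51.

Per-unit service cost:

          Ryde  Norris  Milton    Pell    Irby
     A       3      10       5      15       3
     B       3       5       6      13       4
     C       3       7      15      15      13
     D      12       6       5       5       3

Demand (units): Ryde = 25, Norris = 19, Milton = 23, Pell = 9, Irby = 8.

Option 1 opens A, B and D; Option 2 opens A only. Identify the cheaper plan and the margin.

Option 1 is cheaper by 97.

Option 1: {A, B, D}: Ryde→A 3·25=75, Norris→B 5·19=95, Milton→A 5·23=115, Pell→D 5·9=45, Irby→A 3·8=24. Service 354; fixed 135; total 489.
Option 2: {A}: Ryde→A 3·25=75, Norris→A 10·19=190, Milton→A 5·23=115, Pell→A 15·9=135, Irby→A 3·8=24. Service 539; fixed 47; total 586.
Difference: |489 − 586| = 97.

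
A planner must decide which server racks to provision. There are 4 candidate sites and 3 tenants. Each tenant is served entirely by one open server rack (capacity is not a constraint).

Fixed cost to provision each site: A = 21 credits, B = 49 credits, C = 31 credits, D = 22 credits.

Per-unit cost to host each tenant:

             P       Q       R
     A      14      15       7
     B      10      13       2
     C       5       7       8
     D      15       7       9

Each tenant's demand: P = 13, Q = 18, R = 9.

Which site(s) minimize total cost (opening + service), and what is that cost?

For any fixed open set, each tenant goes to its cheapest open site; total = fixed + service.
{B, C}: P→C 5·13=65, Q→C 7·18=126, R→B 2·9=18. Service 209; fixed 80; total 289.
{C}: service 263 + fixed 31 = 294
{A, C}: service 254 + fixed 52 = 306
{A, B, C, D}: P→C 5·13=65, Q→C 7·18=126, R→B 2·9=18. Service 209; fixed 123; total 332.
(All 15 nonempty subsets were checked; B and C is lowest.)

Open B and C; minimum total cost 289.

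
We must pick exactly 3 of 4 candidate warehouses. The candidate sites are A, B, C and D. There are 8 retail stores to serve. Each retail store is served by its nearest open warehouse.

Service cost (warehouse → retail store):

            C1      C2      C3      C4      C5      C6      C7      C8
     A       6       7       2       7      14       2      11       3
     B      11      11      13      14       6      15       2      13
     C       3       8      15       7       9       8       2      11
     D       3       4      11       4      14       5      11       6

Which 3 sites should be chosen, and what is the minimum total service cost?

With exactly 3 open, each retail store uses its cheapest among the chosen.
{A, B, D}: C1→D 3, C2→D 4, C3→A 2, C4→D 4, C5→B 6, C6→A 2, C7→B 2, C8→A 3. Service cost 26.
{A, C, D}: service cost 29
{A, B, C}: service cost 32
Among all 4 size-3 choices, {A, B, D} is lowest.

Choose A, B and D; total service cost 26.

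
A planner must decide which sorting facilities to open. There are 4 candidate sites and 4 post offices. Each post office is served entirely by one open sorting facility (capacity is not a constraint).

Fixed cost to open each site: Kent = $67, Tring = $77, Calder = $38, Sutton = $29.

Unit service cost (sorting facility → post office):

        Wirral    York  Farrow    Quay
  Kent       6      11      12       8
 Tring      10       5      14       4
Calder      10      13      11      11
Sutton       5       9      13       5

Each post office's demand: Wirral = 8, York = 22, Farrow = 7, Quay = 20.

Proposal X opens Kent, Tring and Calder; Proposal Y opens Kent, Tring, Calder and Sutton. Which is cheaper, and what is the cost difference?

Proposal X is cheaper by 21.

Proposal X: {Kent, Tring, Calder}: Wirral→Kent 6·8=48, York→Tring 5·22=110, Farrow→Calder 11·7=77, Quay→Tring 4·20=80. Service 315; fixed 182; total 497.
Proposal Y: {Kent, Tring, Calder, Sutton}: Wirral→Sutton 5·8=40, York→Tring 5·22=110, Farrow→Calder 11·7=77, Quay→Tring 4·20=80. Service 307; fixed 211; total 518.
Difference: |497 − 518| = 21.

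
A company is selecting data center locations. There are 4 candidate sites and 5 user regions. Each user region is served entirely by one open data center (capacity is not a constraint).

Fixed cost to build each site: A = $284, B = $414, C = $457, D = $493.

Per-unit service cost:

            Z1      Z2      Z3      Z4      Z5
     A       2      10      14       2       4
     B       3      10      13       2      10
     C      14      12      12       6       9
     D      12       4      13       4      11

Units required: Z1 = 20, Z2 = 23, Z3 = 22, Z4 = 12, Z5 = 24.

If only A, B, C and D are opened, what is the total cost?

Total cost: 2164

Each user region is assigned to its cheapest site among the open ones.
{A, B, C, D}: Z1→A 2·20=40, Z2→D 4·23=92, Z3→C 12·22=264, Z4→A 2·12=24, Z5→A 4·24=96. Service 516; fixed 1648; total 2164.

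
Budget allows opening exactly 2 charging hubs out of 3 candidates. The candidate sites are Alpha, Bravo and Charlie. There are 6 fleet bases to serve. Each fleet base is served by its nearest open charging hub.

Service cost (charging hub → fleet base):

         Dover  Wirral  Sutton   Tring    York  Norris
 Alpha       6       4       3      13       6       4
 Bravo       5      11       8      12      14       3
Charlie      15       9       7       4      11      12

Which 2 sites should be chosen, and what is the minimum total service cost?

Choose Alpha and Charlie; total service cost 27.

With exactly 2 open, each fleet base uses its cheapest among the chosen.
{Alpha, Charlie}: Dover→Alpha 6, Wirral→Alpha 4, Sutton→Alpha 3, Tring→Charlie 4, York→Alpha 6, Norris→Alpha 4. Service cost 27.
{Alpha, Bravo}: service cost 33
{Bravo, Charlie}: service cost 39
Among all 3 size-2 choices, {Alpha, Charlie} is lowest.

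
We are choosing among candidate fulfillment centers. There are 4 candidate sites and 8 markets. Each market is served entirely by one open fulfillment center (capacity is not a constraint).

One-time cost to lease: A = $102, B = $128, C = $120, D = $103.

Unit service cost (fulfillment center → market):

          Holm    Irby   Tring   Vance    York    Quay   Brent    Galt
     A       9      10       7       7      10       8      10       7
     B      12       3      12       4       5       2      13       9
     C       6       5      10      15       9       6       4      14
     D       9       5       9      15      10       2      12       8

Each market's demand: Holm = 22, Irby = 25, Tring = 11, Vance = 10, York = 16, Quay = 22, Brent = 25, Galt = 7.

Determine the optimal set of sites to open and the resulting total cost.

For any fixed open set, each market goes to its cheapest open site; total = fixed + service.
{B, C}: Holm→C 6·22=132, Irby→B 3·25=75, Tring→C 10·11=110, Vance→B 4·10=40, York→B 5·16=80, Quay→B 2·22=44, Brent→C 4·25=100, Galt→B 9·7=63. Service 644; fixed 248; total 892.
{A, B, C}: service 597 + fixed 350 = 947
{B, C, D}: Holm→C 6·22=132, Irby→B 3·25=75, Tring→D 9·11=99, Vance→B 4·10=40, York→B 5·16=80, Quay→B 2·22=44, Brent→C 4·25=100, Galt→D 8·7=56. Service 626; fixed 351; total 977.
{A, B, C, D}: service 597 + fixed 453 = 1050
No other subset beats 892.

Open B and C; minimum total cost 892.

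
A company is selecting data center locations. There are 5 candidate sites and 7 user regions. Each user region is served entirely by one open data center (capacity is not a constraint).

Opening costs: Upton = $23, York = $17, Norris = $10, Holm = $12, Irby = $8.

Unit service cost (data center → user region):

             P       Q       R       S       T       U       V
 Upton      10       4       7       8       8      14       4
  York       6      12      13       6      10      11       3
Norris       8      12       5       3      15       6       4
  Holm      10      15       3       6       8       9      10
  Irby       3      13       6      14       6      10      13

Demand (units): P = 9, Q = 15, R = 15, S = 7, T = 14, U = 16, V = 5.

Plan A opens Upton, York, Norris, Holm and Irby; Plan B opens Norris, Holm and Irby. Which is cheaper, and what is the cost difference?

Plan A is cheaper by 85.

Plan A: {Upton, York, Norris, Holm, Irby}: P→Irby 3·9=27, Q→Upton 4·15=60, R→Holm 3·15=45, S→Norris 3·7=21, T→Irby 6·14=84, U→Norris 6·16=96, V→York 3·5=15. Service 348; fixed 70; total 418.
Plan B: {Norris, Holm, Irby}: P→Irby 3·9=27, Q→Norris 12·15=180, R→Holm 3·15=45, S→Norris 3·7=21, T→Irby 6·14=84, U→Norris 6·16=96, V→Norris 4·5=20. Service 473; fixed 30; total 503.
Difference: |418 − 503| = 85.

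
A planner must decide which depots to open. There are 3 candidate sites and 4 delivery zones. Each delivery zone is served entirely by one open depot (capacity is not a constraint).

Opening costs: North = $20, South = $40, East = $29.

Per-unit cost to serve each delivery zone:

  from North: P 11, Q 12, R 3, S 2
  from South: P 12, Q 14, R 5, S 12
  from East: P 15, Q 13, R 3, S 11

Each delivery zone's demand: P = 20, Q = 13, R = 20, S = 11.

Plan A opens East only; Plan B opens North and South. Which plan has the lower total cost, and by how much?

Plan A: {East}: P→East 15·20=300, Q→East 13·13=169, R→East 3·20=60, S→East 11·11=121. Service 650; fixed 29; total 679.
Plan B: {North, South}: P→North 11·20=220, Q→North 12·13=156, R→North 3·20=60, S→North 2·11=22. Service 458; fixed 60; total 518.
Difference: |679 − 518| = 161.

Plan B is cheaper by 161.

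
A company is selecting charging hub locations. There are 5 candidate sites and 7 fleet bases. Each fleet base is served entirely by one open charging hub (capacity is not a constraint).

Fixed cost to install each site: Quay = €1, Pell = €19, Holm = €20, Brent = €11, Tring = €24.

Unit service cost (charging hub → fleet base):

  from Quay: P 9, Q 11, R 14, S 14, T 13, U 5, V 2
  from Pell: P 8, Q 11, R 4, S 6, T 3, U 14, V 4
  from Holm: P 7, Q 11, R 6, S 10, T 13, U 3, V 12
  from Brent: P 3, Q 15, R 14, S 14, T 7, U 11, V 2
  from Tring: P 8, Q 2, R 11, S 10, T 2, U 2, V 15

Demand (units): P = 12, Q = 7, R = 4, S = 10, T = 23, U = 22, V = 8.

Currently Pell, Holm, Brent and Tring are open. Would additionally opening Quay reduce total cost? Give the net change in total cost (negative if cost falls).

Current service cost with {Pell, Holm, Brent, Tring}: 232.
Adding Quay: each fleet base re-picks its cheapest; new service cost 232, saving 0.
Extra fixed cost: 1. Net change = 1 − 0 = 1.
(Totals: 306 → 307.)

No — net change +1 (cost rises by 1).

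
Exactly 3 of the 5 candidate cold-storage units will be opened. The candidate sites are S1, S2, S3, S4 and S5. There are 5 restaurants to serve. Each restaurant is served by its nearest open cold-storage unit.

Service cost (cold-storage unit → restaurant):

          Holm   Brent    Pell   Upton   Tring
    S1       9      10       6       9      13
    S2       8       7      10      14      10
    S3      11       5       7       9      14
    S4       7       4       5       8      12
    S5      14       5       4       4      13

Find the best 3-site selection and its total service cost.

With exactly 3 open, each restaurant uses its cheapest among the chosen.
{S2, S4, S5}: Holm→S4 7, Brent→S4 4, Pell→S5 4, Upton→S5 4, Tring→S2 10. Service cost 29.
{S1, S2, S5}: service cost 31
{S1, S4, S5}: service cost 31
Among all 10 size-3 choices, {S2, S4, S5} is lowest.

Choose S2, S4 and S5; total service cost 29.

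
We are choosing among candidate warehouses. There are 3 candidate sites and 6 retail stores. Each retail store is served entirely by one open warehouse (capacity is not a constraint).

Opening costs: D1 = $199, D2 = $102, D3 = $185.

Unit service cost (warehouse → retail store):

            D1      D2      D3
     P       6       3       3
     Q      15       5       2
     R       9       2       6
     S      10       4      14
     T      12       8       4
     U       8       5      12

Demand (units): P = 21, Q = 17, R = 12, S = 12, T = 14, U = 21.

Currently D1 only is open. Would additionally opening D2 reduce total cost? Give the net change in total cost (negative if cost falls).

Current service cost with {D1}: 945.
Adding D2: each retail store re-picks its cheapest; new service cost 437, saving 508.
Extra fixed cost: 102. Net change = 102 − 508 = -406.
(Totals: 1144 → 738.)

Yes — net change −406 (cost falls by 406).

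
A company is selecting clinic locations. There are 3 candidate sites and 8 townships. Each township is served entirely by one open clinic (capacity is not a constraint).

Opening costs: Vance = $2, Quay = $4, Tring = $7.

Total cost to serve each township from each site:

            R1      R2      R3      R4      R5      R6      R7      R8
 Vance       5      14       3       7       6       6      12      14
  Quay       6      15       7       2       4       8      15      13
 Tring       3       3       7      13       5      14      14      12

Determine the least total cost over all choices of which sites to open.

Minimum total cost: 58

For any fixed open set, each township goes to its cheapest open site; total = fixed + service.
{Vance, Quay, Tring}: R1→Tring 3, R2→Tring 3, R3→Vance 3, R4→Quay 2, R5→Quay 4, R6→Vance 6, R7→Vance 12, R8→Tring 12. Service 45; fixed 13; total 58.
{Vance, Tring}: R1→Tring 3, R2→Tring 3, R3→Vance 3, R4→Vance 7, R5→Tring 5, R6→Vance 6, R7→Vance 12, R8→Tring 12. Service 51; fixed 9; total 60.
{Quay, Tring}: service 53 + fixed 11 = 64
{Vance}: service 67 + fixed 2 = 69
(All 7 nonempty subsets were checked; Vance, Quay and Tring is lowest.)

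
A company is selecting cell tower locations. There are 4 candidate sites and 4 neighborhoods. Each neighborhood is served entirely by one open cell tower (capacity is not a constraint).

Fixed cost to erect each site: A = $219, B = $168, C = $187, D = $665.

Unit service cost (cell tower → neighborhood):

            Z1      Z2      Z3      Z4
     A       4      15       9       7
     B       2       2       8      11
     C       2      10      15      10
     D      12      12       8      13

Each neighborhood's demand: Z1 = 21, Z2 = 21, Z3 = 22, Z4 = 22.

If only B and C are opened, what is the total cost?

Each neighborhood is assigned to its cheapest site among the open ones.
{B, C}: Z1→B 2·21=42, Z2→B 2·21=42, Z3→B 8·22=176, Z4→C 10·22=220. Service 480; fixed 355; total 835.

Total cost: 835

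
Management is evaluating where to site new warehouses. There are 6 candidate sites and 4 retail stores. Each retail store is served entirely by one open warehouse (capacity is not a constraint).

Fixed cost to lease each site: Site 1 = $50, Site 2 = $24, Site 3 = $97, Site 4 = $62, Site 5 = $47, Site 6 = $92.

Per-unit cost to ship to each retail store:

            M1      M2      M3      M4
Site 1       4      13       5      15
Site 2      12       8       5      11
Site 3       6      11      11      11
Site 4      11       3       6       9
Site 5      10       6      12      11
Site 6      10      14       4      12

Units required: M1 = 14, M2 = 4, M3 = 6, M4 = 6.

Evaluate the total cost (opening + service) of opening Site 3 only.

Each retail store is assigned to its cheapest site among the open ones.
{Site 3}: M1→Site 3 6·14=84, M2→Site 3 11·4=44, M3→Site 3 11·6=66, M4→Site 3 11·6=66. Service 260; fixed 97; total 357.

Total cost: 357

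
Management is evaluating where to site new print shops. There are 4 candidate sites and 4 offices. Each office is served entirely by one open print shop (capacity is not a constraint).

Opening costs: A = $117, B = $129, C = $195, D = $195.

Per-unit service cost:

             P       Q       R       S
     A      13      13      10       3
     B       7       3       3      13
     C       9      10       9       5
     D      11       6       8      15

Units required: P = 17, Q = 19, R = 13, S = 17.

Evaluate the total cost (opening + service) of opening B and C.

Each office is assigned to its cheapest site among the open ones.
{B, C}: P→B 7·17=119, Q→B 3·19=57, R→B 3·13=39, S→C 5·17=85. Service 300; fixed 324; total 624.

Total cost: 624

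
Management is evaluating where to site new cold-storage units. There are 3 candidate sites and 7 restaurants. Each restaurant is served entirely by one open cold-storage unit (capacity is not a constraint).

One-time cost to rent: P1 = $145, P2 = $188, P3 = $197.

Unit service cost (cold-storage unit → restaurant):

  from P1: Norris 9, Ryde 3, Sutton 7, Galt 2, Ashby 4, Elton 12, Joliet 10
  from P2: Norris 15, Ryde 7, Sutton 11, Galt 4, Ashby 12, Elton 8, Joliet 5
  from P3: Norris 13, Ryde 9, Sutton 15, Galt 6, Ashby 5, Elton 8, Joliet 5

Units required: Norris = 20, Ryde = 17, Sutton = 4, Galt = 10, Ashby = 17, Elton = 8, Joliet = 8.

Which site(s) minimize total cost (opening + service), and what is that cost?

For any fixed open set, each restaurant goes to its cheapest open site; total = fixed + service.
{P1}: Norris→P1 9·20=180, Ryde→P1 3·17=51, Sutton→P1 7·4=28, Galt→P1 2·10=20, Ashby→P1 4·17=68, Elton→P1 12·8=96, Joliet→P1 10·8=80. Service 523; fixed 145; total 668.
{P1, P2}: service 451 + fixed 333 = 784
{P1, P3}: Norris→P1 9·20=180, Ryde→P1 3·17=51, Sutton→P1 7·4=28, Galt→P1 2·10=20, Ashby→P1 4·17=68, Elton→P3 8·8=64, Joliet→P3 5·8=40. Service 451; fixed 342; total 793.
{P1, P2, P3}: service 451 + fixed 530 = 981
(All 7 nonempty subsets were checked; P1 only is lowest.)

Open P1 only; minimum total cost 668.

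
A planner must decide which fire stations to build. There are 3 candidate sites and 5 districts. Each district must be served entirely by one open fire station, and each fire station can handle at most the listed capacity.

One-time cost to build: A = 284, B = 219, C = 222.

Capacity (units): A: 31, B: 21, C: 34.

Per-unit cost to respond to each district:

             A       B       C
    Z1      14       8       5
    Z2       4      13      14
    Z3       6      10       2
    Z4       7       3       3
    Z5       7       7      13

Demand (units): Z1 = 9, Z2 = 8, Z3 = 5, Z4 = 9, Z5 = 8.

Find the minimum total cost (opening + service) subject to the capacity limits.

Open {A, C}: Z1→C 5·9=45, Z2→A 4·8=32, Z3→C 2·5=10, Z4→C 3·9=27, Z5→A 7·8=56.
Loads: A carries 16/31, C carries 23/34. Service 170; fixed 506; total 676.
Next best feasible plan costs 683.

Minimum total cost: 676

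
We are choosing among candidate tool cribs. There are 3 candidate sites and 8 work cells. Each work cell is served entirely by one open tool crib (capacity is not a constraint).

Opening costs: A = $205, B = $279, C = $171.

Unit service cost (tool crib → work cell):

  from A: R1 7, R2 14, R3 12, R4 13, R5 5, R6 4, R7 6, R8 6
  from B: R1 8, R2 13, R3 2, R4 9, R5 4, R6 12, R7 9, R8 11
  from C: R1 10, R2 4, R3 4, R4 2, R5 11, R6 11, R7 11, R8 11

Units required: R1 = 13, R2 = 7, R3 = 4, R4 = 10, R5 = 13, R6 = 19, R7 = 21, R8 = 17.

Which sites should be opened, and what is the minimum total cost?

Open A and C; minimum total cost 900.

For any fixed open set, each work cell goes to its cheapest open site; total = fixed + service.
{A, C}: R1→A 7·13=91, R2→C 4·7=28, R3→C 4·4=16, R4→C 2·10=20, R5→A 5·13=65, R6→A 4·19=76, R7→A 6·21=126, R8→A 6·17=102. Service 524; fixed 376; total 900.
{A}: service 736 + fixed 205 = 941
{A, B}: R1→A 7·13=91, R2→B 13·7=91, R3→B 2·4=8, R4→B 9·10=90, R5→B 4·13=52, R6→A 4·19=76, R7→A 6·21=126, R8→A 6·17=102. Service 636; fixed 484; total 1120.
{A, B, C}: service 503 + fixed 655 = 1158
(All 7 nonempty subsets were checked; A and C is lowest.)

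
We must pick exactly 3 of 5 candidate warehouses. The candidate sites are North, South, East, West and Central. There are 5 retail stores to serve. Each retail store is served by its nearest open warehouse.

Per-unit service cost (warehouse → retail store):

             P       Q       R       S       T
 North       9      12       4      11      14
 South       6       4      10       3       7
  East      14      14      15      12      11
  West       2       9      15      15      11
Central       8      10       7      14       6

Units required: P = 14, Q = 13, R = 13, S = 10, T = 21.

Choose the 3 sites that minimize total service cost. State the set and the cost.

With exactly 3 open, each retail store uses its cheapest among the chosen.
{North, South, West}: P→West 2·14=28, Q→South 4·13=52, R→North 4·13=52, S→South 3·10=30, T→South 7·21=147. Service cost 309.
{South, West, Central}: service cost 327
{North, South, Central}: service cost 344
Among all 10 size-3 choices, {North, South, West} is lowest.

Choose North, South and West; total service cost 309.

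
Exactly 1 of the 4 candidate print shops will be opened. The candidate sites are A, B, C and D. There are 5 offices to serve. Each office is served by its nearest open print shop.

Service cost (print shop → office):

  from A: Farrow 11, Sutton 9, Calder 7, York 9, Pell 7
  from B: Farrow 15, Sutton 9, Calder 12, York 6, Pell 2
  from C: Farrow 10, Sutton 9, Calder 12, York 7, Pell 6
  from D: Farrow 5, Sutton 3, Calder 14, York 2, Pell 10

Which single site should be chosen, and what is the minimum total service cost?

Choose D only; total service cost 34.

With exactly 1 open, each office uses its cheapest among the chosen.
{D}: Farrow→D 5, Sutton→D 3, Calder→D 14, York→D 2, Pell→D 10. Service cost 34.
{A}: service cost 43
{B}: service cost 44
Among all 4 size-1 choices, {D} is lowest.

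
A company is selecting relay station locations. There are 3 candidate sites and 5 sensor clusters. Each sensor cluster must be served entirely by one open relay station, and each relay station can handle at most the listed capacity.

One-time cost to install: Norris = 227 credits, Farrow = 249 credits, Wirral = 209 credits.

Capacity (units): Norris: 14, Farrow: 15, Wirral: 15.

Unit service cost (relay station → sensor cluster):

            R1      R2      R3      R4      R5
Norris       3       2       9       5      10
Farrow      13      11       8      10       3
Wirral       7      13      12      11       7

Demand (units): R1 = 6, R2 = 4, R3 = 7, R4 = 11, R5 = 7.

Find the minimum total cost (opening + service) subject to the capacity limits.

Open {Norris, Farrow, Wirral}: R1→Norris 3·6=18, R2→Norris 2·4=8, R3→Farrow 8·7=56, R4→Wirral 11·11=121, R5→Farrow 3·7=21.
Loads: Norris carries 10/14, Farrow carries 14/15, Wirral carries 11/15. Service 224; fixed 685; total 909.
Next best feasible plan costs 911.

Minimum total cost: 909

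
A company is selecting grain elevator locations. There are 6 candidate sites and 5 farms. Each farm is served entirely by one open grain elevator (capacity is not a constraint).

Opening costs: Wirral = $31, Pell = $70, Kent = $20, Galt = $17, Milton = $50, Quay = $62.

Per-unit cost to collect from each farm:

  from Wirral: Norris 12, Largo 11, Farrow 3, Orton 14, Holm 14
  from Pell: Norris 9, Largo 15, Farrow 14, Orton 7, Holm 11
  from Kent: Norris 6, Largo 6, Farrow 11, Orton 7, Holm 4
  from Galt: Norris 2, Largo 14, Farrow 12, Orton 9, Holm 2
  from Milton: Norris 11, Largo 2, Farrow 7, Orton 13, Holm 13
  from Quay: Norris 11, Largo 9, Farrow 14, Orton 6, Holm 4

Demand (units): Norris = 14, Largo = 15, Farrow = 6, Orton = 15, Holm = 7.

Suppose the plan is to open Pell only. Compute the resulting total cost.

Total cost: 687

Each farm is assigned to its cheapest site among the open ones.
{Pell}: Norris→Pell 9·14=126, Largo→Pell 15·15=225, Farrow→Pell 14·6=84, Orton→Pell 7·15=105, Holm→Pell 11·7=77. Service 617; fixed 70; total 687.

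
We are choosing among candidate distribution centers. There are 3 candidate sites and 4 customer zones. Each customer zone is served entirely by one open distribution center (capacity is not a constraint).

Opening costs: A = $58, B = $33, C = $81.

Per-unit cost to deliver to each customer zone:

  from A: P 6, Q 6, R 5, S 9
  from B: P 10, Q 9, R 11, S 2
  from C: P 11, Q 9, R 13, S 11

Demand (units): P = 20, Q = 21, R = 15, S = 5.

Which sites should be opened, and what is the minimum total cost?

For any fixed open set, each customer zone goes to its cheapest open site; total = fixed + service.
{A, B}: P→A 6·20=120, Q→A 6·21=126, R→A 5·15=75, S→B 2·5=10. Service 331; fixed 91; total 422.
{A}: P→A 6·20=120, Q→A 6·21=126, R→A 5·15=75, S→A 9·5=45. Service 366; fixed 58; total 424.
{A, B, C}: P→A 6·20=120, Q→A 6·21=126, R→A 5·15=75, S→B 2·5=10. Service 331; fixed 172; total 503.
{B}: service 564 + fixed 33 = 597
No other subset beats 422.

Open A and B; minimum total cost 422.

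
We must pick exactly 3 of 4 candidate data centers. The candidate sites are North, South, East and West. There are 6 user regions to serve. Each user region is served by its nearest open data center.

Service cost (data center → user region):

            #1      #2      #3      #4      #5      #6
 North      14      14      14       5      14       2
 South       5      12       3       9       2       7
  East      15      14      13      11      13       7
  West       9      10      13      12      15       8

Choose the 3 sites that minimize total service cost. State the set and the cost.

With exactly 3 open, each user region uses its cheapest among the chosen.
{North, South, West}: #1→South 5, #2→West 10, #3→South 3, #4→North 5, #5→South 2, #6→North 2. Service cost 27.
{North, South, East}: service cost 29
{South, East, West}: service cost 36
Among all 4 size-3 choices, {North, South, West} is lowest.

Choose North, South and West; total service cost 27.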